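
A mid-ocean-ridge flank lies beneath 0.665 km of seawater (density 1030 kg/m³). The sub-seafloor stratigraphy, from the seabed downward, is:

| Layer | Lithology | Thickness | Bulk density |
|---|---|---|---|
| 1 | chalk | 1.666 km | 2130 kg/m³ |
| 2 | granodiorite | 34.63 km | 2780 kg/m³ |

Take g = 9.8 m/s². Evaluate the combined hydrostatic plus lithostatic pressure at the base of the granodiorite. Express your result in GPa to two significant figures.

seawater: 1030 kg/m³ × 9.8 m/s² × 665 m = 6.713×10^6 Pa = 6.713×10^-3 GPa
chalk: 2130 kg/m³ × 9.8 m/s² × 1666 m = 3.478×10^7 Pa = 0.03478 GPa
granodiorite: 2780 kg/m³ × 9.8 m/s² × 34630 m = 9.435×10^8 Pa = 0.9435 GPa
Total = 6.713×10^-3 + 0.03478 + 0.9435 = 0.98495 GPa

0.98 GPa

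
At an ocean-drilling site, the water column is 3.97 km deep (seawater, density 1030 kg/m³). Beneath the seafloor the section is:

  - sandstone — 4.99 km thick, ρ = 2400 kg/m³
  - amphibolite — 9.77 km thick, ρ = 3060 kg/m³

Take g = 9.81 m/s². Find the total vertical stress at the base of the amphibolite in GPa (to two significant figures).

0.45 GPa

seawater: 1030 kg/m³ × 9.81 m/s² × 3970 m = 4.011×10^7 Pa = 0.04011 GPa
sandstone: 2400 kg/m³ × 9.81 m/s² × 4990 m = 1.175×10^8 Pa = 0.1175 GPa
amphibolite: 3060 kg/m³ × 9.81 m/s² × 9770 m = 2.933×10^8 Pa = 0.2933 GPa
Total = 0.04011 + 0.1175 + 0.2933 = 0.45088 GPa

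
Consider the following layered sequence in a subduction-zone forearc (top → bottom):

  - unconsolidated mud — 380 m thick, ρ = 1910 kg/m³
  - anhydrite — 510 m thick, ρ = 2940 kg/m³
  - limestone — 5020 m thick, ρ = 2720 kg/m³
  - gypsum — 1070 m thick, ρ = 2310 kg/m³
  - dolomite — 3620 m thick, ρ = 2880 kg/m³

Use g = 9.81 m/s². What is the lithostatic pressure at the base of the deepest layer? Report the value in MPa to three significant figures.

unconsolidated mud: 1910 kg/m³ × 9.81 m/s² × 380 m = 7.120×10^6 Pa = 7.120 MPa
anhydrite: 2940 kg/m³ × 9.81 m/s² × 510 m = 1.471×10^7 Pa = 14.71 MPa
limestone: 2720 kg/m³ × 9.81 m/s² × 5020 m = 1.339×10^8 Pa = 133.9 MPa
gypsum: 2310 kg/m³ × 9.81 m/s² × 1070 m = 2.425×10^7 Pa = 24.25 MPa
dolomite: 2880 kg/m³ × 9.81 m/s² × 3620 m = 1.023×10^8 Pa = 102.3 MPa
Total = 7.120 + 14.71 + 133.9 + 24.25 + 102.3 = 282.30 MPa

282 MPa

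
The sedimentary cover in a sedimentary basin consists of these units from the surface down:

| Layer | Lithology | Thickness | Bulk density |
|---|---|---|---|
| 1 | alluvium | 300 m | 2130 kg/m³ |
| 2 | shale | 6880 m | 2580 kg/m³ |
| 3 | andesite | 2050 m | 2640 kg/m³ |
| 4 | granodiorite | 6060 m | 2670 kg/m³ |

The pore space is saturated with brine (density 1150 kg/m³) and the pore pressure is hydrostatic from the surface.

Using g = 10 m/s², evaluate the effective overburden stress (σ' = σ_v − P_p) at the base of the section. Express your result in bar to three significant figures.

Overburden (lithostatic) stress σ_v:
alluvium: 2130 kg/m³ × 10 m/s² × 300 m = 6.390×10^6 Pa = 6.390 MPa
shale: 2580 kg/m³ × 10 m/s² × 6880 m = 1.775×10^8 Pa = 177.5 MPa
andesite: 2640 kg/m³ × 10 m/s² × 2050 m = 5.412×10^7 Pa = 54.12 MPa
granodiorite: 2670 kg/m³ × 10 m/s² × 6060 m = 1.618×10^8 Pa = 161.8 MPa
Total = 6.390 + 177.5 + 54.12 + 161.8 = 399.82 MPa
Pore pressure P_p = 1150 kg/m³ × 10 m/s² × 15290 m = 1.758×10^8 Pa = 175.8 MPa
Effective stress σ' = σ_v − P_p = 399.8 − 175.8 = 223.98 MPa = 2239.8 bar

2240 bar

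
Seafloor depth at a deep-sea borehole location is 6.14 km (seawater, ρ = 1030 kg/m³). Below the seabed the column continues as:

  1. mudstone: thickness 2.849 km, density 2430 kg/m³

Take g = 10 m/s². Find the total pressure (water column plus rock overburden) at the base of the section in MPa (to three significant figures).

seawater: 1030 kg/m³ × 10 m/s² × 6140 m = 6.324×10^7 Pa = 63.24 MPa
mudstone: 2430 kg/m³ × 10 m/s² × 2849 m = 6.923×10^7 Pa = 69.23 MPa
Total = 63.24 + 69.23 = 132.47 MPa

132 MPa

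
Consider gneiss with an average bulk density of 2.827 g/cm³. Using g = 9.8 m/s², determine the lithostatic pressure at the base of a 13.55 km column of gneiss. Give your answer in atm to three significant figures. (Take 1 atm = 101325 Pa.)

3700 atm

gneiss: 2827 kg/m³ × 9.8 m/s² × 13550 m = 3.754×10^8 Pa = 3705 atm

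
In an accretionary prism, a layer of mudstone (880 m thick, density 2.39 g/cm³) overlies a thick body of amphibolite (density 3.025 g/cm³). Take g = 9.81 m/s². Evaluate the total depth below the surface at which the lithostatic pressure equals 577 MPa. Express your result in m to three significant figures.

Pressure at base of upper layers: 2390×9.81×880 = 2.063×10^7 Pa = 20.63 MPa
Remaining pressure to be supplied by amphibolite: 5.770×10^8 − 2.063×10^7 = 5.564×10^8 Pa
Additional depth in amphibolite = 5.564×10^8 Pa / (3025 kg/m³ × 9.81 m/s²) = 18749 m
Total depth = 880 m + 18749 m = 19629 m

19600 m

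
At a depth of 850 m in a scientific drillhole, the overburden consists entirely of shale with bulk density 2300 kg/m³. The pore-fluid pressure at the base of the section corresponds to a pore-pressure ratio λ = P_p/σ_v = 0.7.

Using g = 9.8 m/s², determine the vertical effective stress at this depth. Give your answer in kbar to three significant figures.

0.0575 kbar

Overburden (lithostatic) stress σ_v:
shale: 2300 kg/m³ × 9.8 m/s² × 850 m = 1.916×10^7 Pa = 19.16 MPa
Pore pressure P_p = λ·σ_v = 0.7 × 19.16 MPa = 13.41 MPa
Effective stress σ' = σ_v − P_p = 19.16 − 13.41 = 5.7477 MPa = 0.057477 kbar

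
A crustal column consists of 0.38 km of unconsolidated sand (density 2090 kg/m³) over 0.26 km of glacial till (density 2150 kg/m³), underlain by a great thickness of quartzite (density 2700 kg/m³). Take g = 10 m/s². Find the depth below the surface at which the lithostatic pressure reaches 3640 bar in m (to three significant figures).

13600 m

Pressure at base of upper layers: 2090×10×380 + 2150×10×260 = 1.353×10^7 Pa = 135.3 bar
Remaining pressure to be supplied by quartzite: 3.640×10^8 − 1.353×10^7 = 3.505×10^8 Pa
Additional depth in quartzite = 3.505×10^8 Pa / (2700 kg/m³ × 10 m/s²) = 12980 m
Total depth = 640 m + 12980 m = 13620 m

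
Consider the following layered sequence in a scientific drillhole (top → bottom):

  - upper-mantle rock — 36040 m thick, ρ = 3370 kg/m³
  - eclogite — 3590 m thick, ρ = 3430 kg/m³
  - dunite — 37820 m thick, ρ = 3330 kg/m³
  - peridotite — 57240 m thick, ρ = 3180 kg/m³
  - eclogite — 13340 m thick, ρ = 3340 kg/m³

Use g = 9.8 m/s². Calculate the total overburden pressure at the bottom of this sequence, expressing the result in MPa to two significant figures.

4800 MPa

upper-mantle rock: 3370 kg/m³ × 9.8 m/s² × 36040 m = 1.190×10^9 Pa = 1190 MPa
eclogite: 3430 kg/m³ × 9.8 m/s² × 3590 m = 1.207×10^8 Pa = 120.7 MPa
dunite: 3330 kg/m³ × 9.8 m/s² × 37820 m = 1.234×10^9 Pa = 1234 MPa
peridotite: 3180 kg/m³ × 9.8 m/s² × 57240 m = 1.784×10^9 Pa = 1784 MPa
eclogite: 3340 kg/m³ × 9.8 m/s² × 13340 m = 4.366×10^8 Pa = 436.6 MPa
Total = 1190 + 120.7 + 1234 + 1784 + 436.6 = 4765.6 MPa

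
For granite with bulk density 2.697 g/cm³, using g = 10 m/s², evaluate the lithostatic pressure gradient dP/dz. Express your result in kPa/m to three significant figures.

27.0 kPa/m

dP/dz = ρg = 2697 kg/m³ × 10 m/s² = 26970 Pa/m
= 26970 Pa/m × (1 kPa/m / 1000.0 Pa/m) = 26.970 kPa/m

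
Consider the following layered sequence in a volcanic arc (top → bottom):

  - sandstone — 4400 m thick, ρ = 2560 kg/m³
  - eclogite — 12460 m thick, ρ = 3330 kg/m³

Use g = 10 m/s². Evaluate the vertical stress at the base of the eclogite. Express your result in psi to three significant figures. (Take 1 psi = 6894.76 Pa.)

76500 psi

sandstone: 2560 kg/m³ × 10 m/s² × 4400 m = 1.126×10^8 Pa = 16337 psi
eclogite: 3330 kg/m³ × 10 m/s² × 12460 m = 4.149×10^8 Pa = 60179 psi
Total = 16337 + 60179 = 76516 psi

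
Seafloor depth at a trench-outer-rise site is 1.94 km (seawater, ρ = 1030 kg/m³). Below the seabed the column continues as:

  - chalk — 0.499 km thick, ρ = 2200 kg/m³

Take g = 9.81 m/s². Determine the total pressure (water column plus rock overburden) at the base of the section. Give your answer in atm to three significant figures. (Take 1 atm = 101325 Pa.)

300 atm

seawater: 1030 kg/m³ × 9.81 m/s² × 1940 m = 1.960×10^7 Pa = 193.5 atm
chalk: 2200 kg/m³ × 9.81 m/s² × 499 m = 1.077×10^7 Pa = 106.3 atm
Total = 193.5 + 106.3 = 299.75 atm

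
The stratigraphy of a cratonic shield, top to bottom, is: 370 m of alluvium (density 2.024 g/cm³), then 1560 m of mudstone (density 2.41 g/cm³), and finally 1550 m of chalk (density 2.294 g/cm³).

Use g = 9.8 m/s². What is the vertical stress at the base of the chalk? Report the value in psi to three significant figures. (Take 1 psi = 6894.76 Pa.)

11500 psi

alluvium: 2024 kg/m³ × 9.8 m/s² × 370 m = 7.339×10^6 Pa = 1064 psi
mudstone: 2410 kg/m³ × 9.8 m/s² × 1560 m = 3.684×10^7 Pa = 5344 psi
chalk: 2294 kg/m³ × 9.8 m/s² × 1550 m = 3.485×10^7 Pa = 5054 psi
Total = 1064 + 5344 + 5054 = 11462 psi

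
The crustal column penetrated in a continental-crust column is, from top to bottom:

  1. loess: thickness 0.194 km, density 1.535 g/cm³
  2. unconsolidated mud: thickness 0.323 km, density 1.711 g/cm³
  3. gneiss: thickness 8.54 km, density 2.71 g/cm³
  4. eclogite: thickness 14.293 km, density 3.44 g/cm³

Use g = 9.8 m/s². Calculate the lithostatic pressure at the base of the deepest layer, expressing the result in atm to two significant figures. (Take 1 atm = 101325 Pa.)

loess: 1535 kg/m³ × 9.8 m/s² × 194 m = 2.918×10^6 Pa = 28.80 atm
unconsolidated mud: 1711 kg/m³ × 9.8 m/s² × 323 m = 5.416×10^6 Pa = 53.45 atm
gneiss: 2710 kg/m³ × 9.8 m/s² × 8540 m = 2.268×10^8 Pa = 2238 atm
eclogite: 3440 kg/m³ × 9.8 m/s² × 14293 m = 4.818×10^8 Pa = 4755 atm
Total = 28.80 + 53.45 + 2238 + 4755 = 7076.1 atm

7100 atm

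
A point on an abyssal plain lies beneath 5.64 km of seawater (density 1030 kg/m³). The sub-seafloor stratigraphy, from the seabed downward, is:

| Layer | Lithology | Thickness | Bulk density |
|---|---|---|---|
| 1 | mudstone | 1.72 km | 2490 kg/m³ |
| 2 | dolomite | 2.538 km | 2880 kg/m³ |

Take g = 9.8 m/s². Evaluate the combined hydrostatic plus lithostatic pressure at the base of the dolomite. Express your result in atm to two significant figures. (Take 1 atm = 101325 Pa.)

1700 atm

seawater: 1030 kg/m³ × 9.8 m/s² × 5640 m = 5.693×10^7 Pa = 561.9 atm
mudstone: 2490 kg/m³ × 9.8 m/s² × 1720 m = 4.197×10^7 Pa = 414.2 atm
dolomite: 2880 kg/m³ × 9.8 m/s² × 2538 m = 7.163×10^7 Pa = 707.0 atm
Total = 561.9 + 414.2 + 707.0 = 1683.0 atm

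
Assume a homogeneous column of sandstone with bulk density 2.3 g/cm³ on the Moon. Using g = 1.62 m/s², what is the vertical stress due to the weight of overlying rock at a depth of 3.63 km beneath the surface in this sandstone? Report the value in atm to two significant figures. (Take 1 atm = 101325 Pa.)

130 atm

sandstone: 2300 kg/m³ × 1.62 m/s² × 3630 m = 1.353×10^7 Pa = 133.5 atm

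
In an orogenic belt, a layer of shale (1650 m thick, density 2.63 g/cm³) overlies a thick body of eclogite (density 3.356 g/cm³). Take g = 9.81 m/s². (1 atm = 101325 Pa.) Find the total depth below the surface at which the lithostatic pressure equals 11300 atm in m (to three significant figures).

Pressure at base of upper layers: 2630×9.81×1650 = 4.257×10^7 Pa = 420.1 atm
Remaining pressure to be supplied by eclogite: 1.145×10^9 − 4.257×10^7 = 1.102×10^9 Pa
Additional depth in eclogite = 1.102×10^9 Pa / (3356 kg/m³ × 9.81 m/s²) = 33485 m
Total depth = 1650 m + 33485 m = 35135 m

35100 m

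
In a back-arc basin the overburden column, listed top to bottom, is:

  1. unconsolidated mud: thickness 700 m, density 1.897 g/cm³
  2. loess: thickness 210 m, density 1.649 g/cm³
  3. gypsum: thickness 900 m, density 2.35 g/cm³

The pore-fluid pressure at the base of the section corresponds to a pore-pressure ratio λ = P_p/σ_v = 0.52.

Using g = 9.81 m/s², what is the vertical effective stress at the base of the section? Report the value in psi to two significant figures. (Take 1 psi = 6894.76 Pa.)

Overburden (lithostatic) stress σ_v:
unconsolidated mud: 1897 kg/m³ × 9.81 m/s² × 700 m = 1.303×10^7 Pa = 13.03 MPa
loess: 1649 kg/m³ × 9.81 m/s² × 210 m = 3.397×10^6 Pa = 3.397 MPa
gypsum: 2350 kg/m³ × 9.81 m/s² × 900 m = 2.075×10^7 Pa = 20.75 MPa
Total = 13.03 + 3.397 + 20.75 = 37.172 MPa
Pore pressure P_p = λ·σ_v = 0.52 × 37.17 MPa = 19.33 MPa
Effective stress σ' = σ_v − P_p = 37.17 − 19.33 = 17.843 MPa = 2587.8 psi

2600 psi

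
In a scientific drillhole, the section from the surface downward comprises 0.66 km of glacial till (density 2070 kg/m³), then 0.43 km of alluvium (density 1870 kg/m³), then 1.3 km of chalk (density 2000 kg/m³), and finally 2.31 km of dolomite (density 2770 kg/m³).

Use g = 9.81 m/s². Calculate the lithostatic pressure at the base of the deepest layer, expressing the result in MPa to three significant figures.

glacial till: 2070 kg/m³ × 9.81 m/s² × 660 m = 1.340×10^7 Pa = 13.40 MPa
alluvium: 1870 kg/m³ × 9.81 m/s² × 430 m = 7.888×10^6 Pa = 7.888 MPa
chalk: 2000 kg/m³ × 9.81 m/s² × 1300 m = 2.551×10^7 Pa = 25.51 MPa
dolomite: 2770 kg/m³ × 9.81 m/s² × 2310 m = 6.277×10^7 Pa = 62.77 MPa
Total = 13.40 + 7.888 + 25.51 + 62.77 = 109.57 MPa

110 MPa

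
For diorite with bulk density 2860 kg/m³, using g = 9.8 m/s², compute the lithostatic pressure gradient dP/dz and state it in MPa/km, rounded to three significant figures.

28.0 MPa/km

dP/dz = ρg = 2860 kg/m³ × 9.8 m/s² = 28028 Pa/m
= 28028 Pa/m × (1 MPa/km / 1000.0 Pa/m) = 28.028 MPa/km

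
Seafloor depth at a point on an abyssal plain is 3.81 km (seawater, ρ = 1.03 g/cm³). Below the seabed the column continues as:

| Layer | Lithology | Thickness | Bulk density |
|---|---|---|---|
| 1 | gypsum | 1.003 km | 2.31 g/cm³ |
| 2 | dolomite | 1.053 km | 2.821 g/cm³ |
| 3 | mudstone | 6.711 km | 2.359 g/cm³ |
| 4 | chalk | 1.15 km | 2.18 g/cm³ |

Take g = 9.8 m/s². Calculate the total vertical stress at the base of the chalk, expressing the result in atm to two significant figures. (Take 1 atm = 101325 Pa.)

seawater: 1030 kg/m³ × 9.8 m/s² × 3810 m = 3.846×10^7 Pa = 379.6 atm
gypsum: 2310 kg/m³ × 9.8 m/s² × 1003 m = 2.271×10^7 Pa = 224.1 atm
dolomite: 2821 kg/m³ × 9.8 m/s² × 1053 m = 2.911×10^7 Pa = 287.3 atm
mudstone: 2359 kg/m³ × 9.8 m/s² × 6711 m = 1.551×10^8 Pa = 1531 atm
chalk: 2180 kg/m³ × 9.8 m/s² × 1150 m = 2.457×10^7 Pa = 242.5 atm
Total = 379.6 + 224.1 + 287.3 + 1531 + 242.5 = 2664.6 atm

2700 atm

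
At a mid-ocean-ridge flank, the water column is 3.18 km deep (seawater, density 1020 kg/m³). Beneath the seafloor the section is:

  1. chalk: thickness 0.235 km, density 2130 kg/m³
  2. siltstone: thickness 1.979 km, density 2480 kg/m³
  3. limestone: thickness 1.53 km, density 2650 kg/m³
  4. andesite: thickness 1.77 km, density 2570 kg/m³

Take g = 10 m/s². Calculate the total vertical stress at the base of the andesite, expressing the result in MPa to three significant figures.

seawater: 1020 kg/m³ × 10 m/s² × 3180 m = 3.244×10^7 Pa = 32.44 MPa
chalk: 2130 kg/m³ × 10 m/s² × 235 m = 5.005×10^6 Pa = 5.005 MPa
siltstone: 2480 kg/m³ × 10 m/s² × 1979 m = 4.908×10^7 Pa = 49.08 MPa
limestone: 2650 kg/m³ × 10 m/s² × 1530 m = 4.054×10^7 Pa = 40.55 MPa
andesite: 2570 kg/m³ × 10 m/s² × 1770 m = 4.549×10^7 Pa = 45.49 MPa
Total = 32.44 + 5.005 + 49.08 + 40.55 + 45.49 = 172.55 MPa

173 MPa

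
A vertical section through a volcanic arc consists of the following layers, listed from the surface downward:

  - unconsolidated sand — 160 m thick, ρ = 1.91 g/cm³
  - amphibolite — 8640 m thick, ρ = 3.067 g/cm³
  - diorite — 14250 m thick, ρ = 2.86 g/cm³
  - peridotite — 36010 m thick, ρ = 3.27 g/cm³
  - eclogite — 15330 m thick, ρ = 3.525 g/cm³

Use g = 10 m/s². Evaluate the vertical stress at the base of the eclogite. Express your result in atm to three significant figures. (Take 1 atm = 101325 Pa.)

23600 atm

unconsolidated sand: 1910 kg/m³ × 10 m/s² × 160 m = 3.056×10^6 Pa = 30.16 atm
amphibolite: 3067 kg/m³ × 10 m/s² × 8640 m = 2.650×10^8 Pa = 2615 atm
diorite: 2860 kg/m³ × 10 m/s² × 14250 m = 4.075×10^8 Pa = 4022 atm
peridotite: 3270 kg/m³ × 10 m/s² × 36010 m = 1.178×10^9 Pa = 11621 atm
eclogite: 3525 kg/m³ × 10 m/s² × 15330 m = 5.404×10^8 Pa = 5333 atm
Total = 30.16 + 2615 + 4022 + 11621 + 5333 = 23622 atm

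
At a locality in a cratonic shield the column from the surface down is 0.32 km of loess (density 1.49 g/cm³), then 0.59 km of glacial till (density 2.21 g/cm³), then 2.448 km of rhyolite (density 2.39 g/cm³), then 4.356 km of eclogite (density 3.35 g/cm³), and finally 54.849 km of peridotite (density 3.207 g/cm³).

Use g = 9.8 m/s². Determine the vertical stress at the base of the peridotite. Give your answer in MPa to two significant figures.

1900 MPa

loess: 1490 kg/m³ × 9.8 m/s² × 320 m = 4.673×10^6 Pa = 4.673 MPa
glacial till: 2210 kg/m³ × 9.8 m/s² × 590 m = 1.278×10^7 Pa = 12.78 MPa
rhyolite: 2390 kg/m³ × 9.8 m/s² × 2448 m = 5.734×10^7 Pa = 57.34 MPa
eclogite: 3350 kg/m³ × 9.8 m/s² × 4356 m = 1.430×10^8 Pa = 143.0 MPa
peridotite: 3207 kg/m³ × 9.8 m/s² × 54849 m = 1.724×10^9 Pa = 1724 MPa
Total = 4.673 + 12.78 + 57.34 + 143.0 + 1724 = 1941.6 MPa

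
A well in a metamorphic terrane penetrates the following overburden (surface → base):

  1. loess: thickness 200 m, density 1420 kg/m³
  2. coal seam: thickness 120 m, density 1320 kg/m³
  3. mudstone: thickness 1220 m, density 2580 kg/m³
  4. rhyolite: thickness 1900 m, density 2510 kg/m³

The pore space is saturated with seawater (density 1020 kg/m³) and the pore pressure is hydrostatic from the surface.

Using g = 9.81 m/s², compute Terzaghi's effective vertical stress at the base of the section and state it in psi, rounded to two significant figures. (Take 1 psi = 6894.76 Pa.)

6900 psi

Overburden (lithostatic) stress σ_v:
loess: 1420 kg/m³ × 9.81 m/s² × 200 m = 2.786×10^6 Pa = 2.786 MPa
coal seam: 1320 kg/m³ × 9.81 m/s² × 120 m = 1.554×10^6 Pa = 1.554 MPa
mudstone: 2580 kg/m³ × 9.81 m/s² × 1220 m = 3.088×10^7 Pa = 30.88 MPa
rhyolite: 2510 kg/m³ × 9.81 m/s² × 1900 m = 4.678×10^7 Pa = 46.78 MPa
Total = 2.786 + 1.554 + 30.88 + 46.78 = 82.002 MPa
Pore pressure P_p = 1020 kg/m³ × 9.81 m/s² × 3440 m = 3.442×10^7 Pa = 34.42 MPa
Effective stress σ' = σ_v − P_p = 82.00 − 34.42 = 47.580 MPa = 6901.0 psi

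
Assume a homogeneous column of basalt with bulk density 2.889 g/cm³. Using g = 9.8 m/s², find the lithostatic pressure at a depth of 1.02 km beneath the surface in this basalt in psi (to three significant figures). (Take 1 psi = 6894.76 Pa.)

4190 psi

basalt: 2889 kg/m³ × 9.8 m/s² × 1020 m = 2.888×10^7 Pa = 4188 psi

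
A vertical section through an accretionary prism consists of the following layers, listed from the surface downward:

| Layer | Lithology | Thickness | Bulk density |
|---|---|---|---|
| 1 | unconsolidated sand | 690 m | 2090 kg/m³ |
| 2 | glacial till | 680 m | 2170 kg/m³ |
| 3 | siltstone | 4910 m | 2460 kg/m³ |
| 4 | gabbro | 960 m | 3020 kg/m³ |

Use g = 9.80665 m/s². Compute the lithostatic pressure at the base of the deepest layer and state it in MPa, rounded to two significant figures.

180 MPa

unconsolidated sand: 2090 kg/m³ × 9.80665 m/s² × 690 m = 1.414×10^7 Pa = 14.14 MPa
glacial till: 2170 kg/m³ × 9.80665 m/s² × 680 m = 1.447×10^7 Pa = 14.47 MPa
siltstone: 2460 kg/m³ × 9.80665 m/s² × 4910 m = 1.185×10^8 Pa = 118.5 MPa
gabbro: 3020 kg/m³ × 9.80665 m/s² × 960 m = 2.843×10^7 Pa = 28.43 MPa
Total = 14.14 + 14.47 + 118.5 + 28.43 = 175.49 MPa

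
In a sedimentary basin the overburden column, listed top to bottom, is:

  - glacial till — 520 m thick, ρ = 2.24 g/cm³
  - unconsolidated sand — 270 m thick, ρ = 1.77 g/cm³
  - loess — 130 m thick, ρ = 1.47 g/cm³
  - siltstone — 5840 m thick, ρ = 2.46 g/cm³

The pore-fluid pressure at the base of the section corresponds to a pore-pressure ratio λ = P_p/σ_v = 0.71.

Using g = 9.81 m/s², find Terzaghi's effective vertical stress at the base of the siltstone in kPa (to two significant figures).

Overburden (lithostatic) stress σ_v:
glacial till: 2240 kg/m³ × 9.81 m/s² × 520 m = 1.143×10^7 Pa = 11.43 MPa
unconsolidated sand: 1770 kg/m³ × 9.81 m/s² × 270 m = 4.688×10^6 Pa = 4.688 MPa
loess: 1470 kg/m³ × 9.81 m/s² × 130 m = 1.875×10^6 Pa = 1.875 MPa
siltstone: 2460 kg/m³ × 9.81 m/s² × 5840 m = 1.409×10^8 Pa = 140.9 MPa
Total = 11.43 + 4.688 + 1.875 + 140.9 = 158.92 MPa
Pore pressure P_p = λ·σ_v = 0.71 × 158.9 MPa = 112.8 MPa
Effective stress σ' = σ_v − P_p = 158.9 − 112.8 = 46.088 MPa = 46088 kPa

46000 kPa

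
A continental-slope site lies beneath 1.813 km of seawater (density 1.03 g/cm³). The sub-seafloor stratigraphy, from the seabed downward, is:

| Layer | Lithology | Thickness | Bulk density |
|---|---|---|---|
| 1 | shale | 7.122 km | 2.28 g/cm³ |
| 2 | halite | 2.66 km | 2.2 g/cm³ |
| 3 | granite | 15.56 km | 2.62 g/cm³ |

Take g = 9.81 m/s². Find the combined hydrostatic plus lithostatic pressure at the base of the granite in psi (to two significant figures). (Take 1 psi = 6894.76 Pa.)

92000 psi

seawater: 1030 kg/m³ × 9.81 m/s² × 1813 m = 1.832×10^7 Pa = 2657 psi
shale: 2280 kg/m³ × 9.81 m/s² × 7122 m = 1.593×10^8 Pa = 23104 psi
halite: 2200 kg/m³ × 9.81 m/s² × 2660 m = 5.741×10^7 Pa = 8326 psi
granite: 2620 kg/m³ × 9.81 m/s² × 15560 m = 3.999×10^8 Pa = 58004 psi
Total = 2657 + 23104 + 8326 + 58004 = 92092 psi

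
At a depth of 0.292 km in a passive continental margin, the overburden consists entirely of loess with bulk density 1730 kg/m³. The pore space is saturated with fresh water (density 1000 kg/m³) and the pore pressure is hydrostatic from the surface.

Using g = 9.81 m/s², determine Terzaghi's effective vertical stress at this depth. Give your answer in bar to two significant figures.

21 bar

Overburden (lithostatic) stress σ_v:
loess: 1730 kg/m³ × 9.81 m/s² × 292 m = 4.956×10^6 Pa = 4.956 MPa
Pore pressure P_p = 1000 kg/m³ × 9.81 m/s² × 292 m = 2.865×10^6 Pa = 2.865 MPa
Effective stress σ' = σ_v − P_p = 4.956 − 2.865 = 2.0911 MPa = 20.911 bar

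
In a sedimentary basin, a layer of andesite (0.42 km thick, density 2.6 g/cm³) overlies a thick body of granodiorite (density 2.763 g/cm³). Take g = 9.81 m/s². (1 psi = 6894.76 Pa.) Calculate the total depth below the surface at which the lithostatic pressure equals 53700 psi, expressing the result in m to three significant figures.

Pressure at base of upper layers: 2600×9.81×420 = 1.071×10^7 Pa = 1554 psi
Remaining pressure to be supplied by granodiorite: 3.702×10^8 − 1.071×10^7 = 3.595×10^8 Pa
Additional depth in granodiorite = 3.595×10^8 Pa / (2763 kg/m³ × 9.81 m/s²) = 13265 m
Total depth = 420 m + 13265 m = 13685 m

13700 m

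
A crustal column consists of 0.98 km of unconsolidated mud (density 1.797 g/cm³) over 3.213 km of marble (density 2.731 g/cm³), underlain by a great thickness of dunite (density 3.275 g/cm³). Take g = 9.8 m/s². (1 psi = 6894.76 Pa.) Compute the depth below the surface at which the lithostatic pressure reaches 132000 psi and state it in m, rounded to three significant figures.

Pressure at base of upper layers: 1797×9.8×980 + 2731×9.8×3213 = 1.033×10^8 Pa = 14975 psi
Remaining pressure to be supplied by dunite: 9.101×10^8 − 1.033×10^8 = 8.069×10^8 Pa
Additional depth in dunite = 8.069×10^8 Pa / (3275 kg/m³ × 9.8 m/s²) = 25140 m
Total depth = 4193 m + 25140 m = 29333 m

29300 m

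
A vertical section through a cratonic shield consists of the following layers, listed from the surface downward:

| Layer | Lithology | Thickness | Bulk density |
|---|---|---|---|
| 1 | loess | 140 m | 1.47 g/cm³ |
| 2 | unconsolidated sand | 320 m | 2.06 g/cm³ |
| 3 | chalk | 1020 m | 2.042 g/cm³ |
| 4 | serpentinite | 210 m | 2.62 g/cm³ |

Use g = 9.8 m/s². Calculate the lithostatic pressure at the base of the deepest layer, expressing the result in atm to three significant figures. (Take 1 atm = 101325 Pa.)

loess: 1470 kg/m³ × 9.8 m/s² × 140 m = 2.017×10^6 Pa = 19.90 atm
unconsolidated sand: 2060 kg/m³ × 9.8 m/s² × 320 m = 6.460×10^6 Pa = 63.76 atm
chalk: 2042 kg/m³ × 9.8 m/s² × 1020 m = 2.041×10^7 Pa = 201.4 atm
serpentinite: 2620 kg/m³ × 9.8 m/s² × 210 m = 5.392×10^6 Pa = 53.21 atm
Total = 19.90 + 63.76 + 201.4 + 53.21 = 338.33 atm

338 atm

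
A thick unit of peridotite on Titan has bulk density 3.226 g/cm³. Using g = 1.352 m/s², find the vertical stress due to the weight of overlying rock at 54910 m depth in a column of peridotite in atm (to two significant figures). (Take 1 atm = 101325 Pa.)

peridotite: 3226 kg/m³ × 1.352 m/s² × 54910 m = 2.395×10^8 Pa = 2364 atm

2400 atm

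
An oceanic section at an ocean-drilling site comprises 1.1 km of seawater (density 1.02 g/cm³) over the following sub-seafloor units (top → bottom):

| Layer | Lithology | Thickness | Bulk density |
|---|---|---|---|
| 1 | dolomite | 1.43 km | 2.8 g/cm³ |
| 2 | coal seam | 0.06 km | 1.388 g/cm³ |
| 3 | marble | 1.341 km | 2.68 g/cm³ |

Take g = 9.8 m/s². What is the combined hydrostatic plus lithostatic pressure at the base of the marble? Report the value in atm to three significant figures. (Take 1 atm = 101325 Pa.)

seawater: 1020 kg/m³ × 9.8 m/s² × 1100 m = 1.100×10^7 Pa = 108.5 atm
dolomite: 2800 kg/m³ × 9.8 m/s² × 1430 m = 3.924×10^7 Pa = 387.3 atm
coal seam: 1388 kg/m³ × 9.8 m/s² × 60 m = 8.161×10^5 Pa = 8.055 atm
marble: 2680 kg/m³ × 9.8 m/s² × 1341 m = 3.522×10^7 Pa = 347.6 atm
Total = 108.5 + 387.3 + 8.055 + 347.6 = 851.43 atm

851 atm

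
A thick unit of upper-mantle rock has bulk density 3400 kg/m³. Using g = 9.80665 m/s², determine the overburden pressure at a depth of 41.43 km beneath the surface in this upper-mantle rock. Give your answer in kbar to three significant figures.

upper-mantle rock: 3400 kg/m³ × 9.80665 m/s² × 41430 m = 1.381×10^9 Pa = 13.81 kbar

13.8 kbar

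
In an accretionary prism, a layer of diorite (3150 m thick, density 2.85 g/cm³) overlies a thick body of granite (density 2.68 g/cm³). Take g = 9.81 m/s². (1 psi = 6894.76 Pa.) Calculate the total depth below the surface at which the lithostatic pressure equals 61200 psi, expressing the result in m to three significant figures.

15800 m

Pressure at base of upper layers: 2850×9.81×3150 = 8.807×10^7 Pa = 12773 psi
Remaining pressure to be supplied by granite: 4.220×10^8 − 8.807×10^7 = 3.339×10^8 Pa
Additional depth in granite = 3.339×10^8 Pa / (2680 kg/m³ × 9.81 m/s²) = 12700 m
Total depth = 3150 m + 12700 m = 15850 m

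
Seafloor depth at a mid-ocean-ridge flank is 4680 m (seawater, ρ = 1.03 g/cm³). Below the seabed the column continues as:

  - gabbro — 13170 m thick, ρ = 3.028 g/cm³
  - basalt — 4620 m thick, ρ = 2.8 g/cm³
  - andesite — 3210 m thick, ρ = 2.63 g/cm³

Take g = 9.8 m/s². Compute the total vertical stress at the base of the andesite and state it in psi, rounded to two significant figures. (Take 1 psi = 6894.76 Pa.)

seawater: 1030 kg/m³ × 9.8 m/s² × 4680 m = 4.724×10^7 Pa = 6852 psi
gabbro: 3028 kg/m³ × 9.8 m/s² × 13170 m = 3.908×10^8 Pa = 56682 psi
basalt: 2800 kg/m³ × 9.8 m/s² × 4620 m = 1.268×10^8 Pa = 18387 psi
andesite: 2630 kg/m³ × 9.8 m/s² × 3210 m = 8.273×10^7 Pa = 12000 psi
Total = 6852 + 56682 + 18387 + 12000 = 93921 psi

94000 psi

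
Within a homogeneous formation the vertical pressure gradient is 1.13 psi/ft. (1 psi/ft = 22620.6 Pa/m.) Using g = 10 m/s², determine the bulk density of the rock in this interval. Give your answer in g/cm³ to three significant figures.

2.56 g/cm³

ρ = (dP/dz)/g = 1.13 psi/ft / 10 m/s² = 25561 Pa/m / 10 m/s² = 2556.1 kg/m³
= 2.556 g/cm³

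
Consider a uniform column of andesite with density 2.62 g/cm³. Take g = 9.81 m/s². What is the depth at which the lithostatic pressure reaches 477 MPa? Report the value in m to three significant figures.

h = P/(ρg) = 477 MPa / (2620 kg/m³ × 9.81 m/s²) = 4.770×10^8 Pa / 25702 Pa/m = 18559 m

18600 m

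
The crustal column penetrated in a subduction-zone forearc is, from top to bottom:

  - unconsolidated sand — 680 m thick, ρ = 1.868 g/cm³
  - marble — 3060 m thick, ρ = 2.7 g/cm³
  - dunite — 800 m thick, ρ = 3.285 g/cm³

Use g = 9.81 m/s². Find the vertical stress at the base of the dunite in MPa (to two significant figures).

120 MPa

unconsolidated sand: 1868 kg/m³ × 9.81 m/s² × 680 m = 1.246×10^7 Pa = 12.46 MPa
marble: 2700 kg/m³ × 9.81 m/s² × 3060 m = 8.105×10^7 Pa = 81.05 MPa
dunite: 3285 kg/m³ × 9.81 m/s² × 800 m = 2.578×10^7 Pa = 25.78 MPa
Total = 12.46 + 81.05 + 25.78 = 119.29 MPa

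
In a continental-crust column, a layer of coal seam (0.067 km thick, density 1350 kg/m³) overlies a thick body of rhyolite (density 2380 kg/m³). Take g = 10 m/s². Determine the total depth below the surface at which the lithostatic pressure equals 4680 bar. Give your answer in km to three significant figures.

Pressure at base of upper layers: 1350×10×67 = 9.045×10^5 Pa = 9.045 bar
Remaining pressure to be supplied by rhyolite: 4.680×10^8 − 9.045×10^5 = 4.671×10^8 Pa
Additional depth in rhyolite = 4.671×10^8 Pa / (2380 kg/m³ × 10 m/s²) = 19626 m
Total depth = 67 m + 19626 m = 19693 m
= 19.693 km

19.7 km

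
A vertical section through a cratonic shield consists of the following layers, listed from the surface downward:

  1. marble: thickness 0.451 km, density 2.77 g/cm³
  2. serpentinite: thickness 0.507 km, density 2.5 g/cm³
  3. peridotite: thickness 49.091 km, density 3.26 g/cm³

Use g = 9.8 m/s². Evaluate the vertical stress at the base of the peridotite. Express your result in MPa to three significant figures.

marble: 2770 kg/m³ × 9.8 m/s² × 451 m = 1.224×10^7 Pa = 12.24 MPa
serpentinite: 2500 kg/m³ × 9.8 m/s² × 507 m = 1.242×10^7 Pa = 12.42 MPa
peridotite: 3260 kg/m³ × 9.8 m/s² × 49091 m = 1.568×10^9 Pa = 1568 MPa
Total = 12.24 + 12.42 + 1568 = 1593.0 MPa

1590 MPa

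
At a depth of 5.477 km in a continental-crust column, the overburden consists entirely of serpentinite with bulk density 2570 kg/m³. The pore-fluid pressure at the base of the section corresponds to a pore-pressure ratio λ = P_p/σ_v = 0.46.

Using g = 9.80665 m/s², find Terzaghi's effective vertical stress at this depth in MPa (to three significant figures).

Overburden (lithostatic) stress σ_v:
serpentinite: 2570 kg/m³ × 9.80665 m/s² × 5477 m = 1.380×10^8 Pa = 138.0 MPa
Pore pressure P_p = λ·σ_v = 0.46 × 138.0 MPa = 63.50 MPa
Effective stress σ' = σ_v − P_p = 138.0 − 63.50 = 74.540 MPa

74.5 MPa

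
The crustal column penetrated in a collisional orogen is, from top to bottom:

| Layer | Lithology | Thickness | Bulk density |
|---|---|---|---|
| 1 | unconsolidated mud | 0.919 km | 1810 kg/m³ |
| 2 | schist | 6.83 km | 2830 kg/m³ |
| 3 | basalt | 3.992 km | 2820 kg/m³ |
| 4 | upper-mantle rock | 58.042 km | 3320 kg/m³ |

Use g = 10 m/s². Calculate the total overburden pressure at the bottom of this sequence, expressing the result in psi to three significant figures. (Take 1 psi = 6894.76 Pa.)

unconsolidated mud: 1810 kg/m³ × 10 m/s² × 919 m = 1.663×10^7 Pa = 2413 psi
schist: 2830 kg/m³ × 10 m/s² × 6830 m = 1.933×10^8 Pa = 28034 psi
basalt: 2820 kg/m³ × 10 m/s² × 3992 m = 1.126×10^8 Pa = 16328 psi
upper-mantle rock: 3320 kg/m³ × 10 m/s² × 58042 m = 1.927×10^9 Pa = 2.795×10^5 psi
Total = 2413 + 28034 + 16328 + 2.795×10^5 = 3.2626×10^5 psi

326000 psi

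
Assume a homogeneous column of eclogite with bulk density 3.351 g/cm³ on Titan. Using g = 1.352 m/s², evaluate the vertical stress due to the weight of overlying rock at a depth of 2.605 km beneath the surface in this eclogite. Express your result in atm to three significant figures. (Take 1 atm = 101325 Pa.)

116 atm

eclogite: 3351 kg/m³ × 1.352 m/s² × 2605 m = 1.180×10^7 Pa = 116.5 atm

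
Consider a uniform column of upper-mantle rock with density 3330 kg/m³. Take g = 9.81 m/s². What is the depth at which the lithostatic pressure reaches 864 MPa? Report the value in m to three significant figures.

26400 m

h = P/(ρg) = 864 MPa / (3330 kg/m³ × 9.81 m/s²) = 8.640×10^8 Pa / 32667 Pa/m = 26448 m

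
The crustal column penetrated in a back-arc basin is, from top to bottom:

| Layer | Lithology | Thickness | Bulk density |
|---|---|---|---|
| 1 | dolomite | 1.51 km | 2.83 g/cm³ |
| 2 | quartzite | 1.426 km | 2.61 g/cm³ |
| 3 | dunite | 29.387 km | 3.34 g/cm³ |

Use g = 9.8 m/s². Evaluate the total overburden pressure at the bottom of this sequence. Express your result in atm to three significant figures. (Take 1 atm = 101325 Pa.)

10300 atm

dolomite: 2830 kg/m³ × 9.8 m/s² × 1510 m = 4.188×10^7 Pa = 413.3 atm
quartzite: 2610 kg/m³ × 9.8 m/s² × 1426 m = 3.647×10^7 Pa = 360.0 atm
dunite: 3340 kg/m³ × 9.8 m/s² × 29387 m = 9.619×10^8 Pa = 9493 atm
Total = 413.3 + 360.0 + 9493 = 10266 atm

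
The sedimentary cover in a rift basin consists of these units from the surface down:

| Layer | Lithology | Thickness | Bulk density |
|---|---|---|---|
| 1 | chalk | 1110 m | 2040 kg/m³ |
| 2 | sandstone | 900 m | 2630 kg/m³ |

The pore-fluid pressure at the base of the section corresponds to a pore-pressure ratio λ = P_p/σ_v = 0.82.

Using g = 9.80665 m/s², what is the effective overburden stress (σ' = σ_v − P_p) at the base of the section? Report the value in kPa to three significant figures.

8180 kPa

Overburden (lithostatic) stress σ_v:
chalk: 2040 kg/m³ × 9.80665 m/s² × 1110 m = 2.221×10^7 Pa = 22.21 MPa
sandstone: 2630 kg/m³ × 9.80665 m/s² × 900 m = 2.321×10^7 Pa = 23.21 MPa
Total = 22.21 + 23.21 = 45.419 MPa
Pore pressure P_p = λ·σ_v = 0.82 × 45.42 MPa = 37.24 MPa
Effective stress σ' = σ_v − P_p = 45.42 − 37.24 = 8.1753 MPa = 8175.3 kPa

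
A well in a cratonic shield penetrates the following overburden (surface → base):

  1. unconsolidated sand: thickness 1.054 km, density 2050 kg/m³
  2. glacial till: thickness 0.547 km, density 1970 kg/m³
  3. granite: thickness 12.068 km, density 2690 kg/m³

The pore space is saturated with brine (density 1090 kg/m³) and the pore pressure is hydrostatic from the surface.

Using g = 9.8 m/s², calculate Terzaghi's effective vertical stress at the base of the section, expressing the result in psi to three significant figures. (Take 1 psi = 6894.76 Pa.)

Overburden (lithostatic) stress σ_v:
unconsolidated sand: 2050 kg/m³ × 9.8 m/s² × 1054 m = 2.117×10^7 Pa = 21.17 MPa
glacial till: 1970 kg/m³ × 9.8 m/s² × 547 m = 1.056×10^7 Pa = 10.56 MPa
granite: 2690 kg/m³ × 9.8 m/s² × 12068 m = 3.181×10^8 Pa = 318.1 MPa
Total = 21.17 + 10.56 + 318.1 = 349.87 MPa
Pore pressure P_p = 1090 kg/m³ × 9.8 m/s² × 13669 m = 1.460×10^8 Pa = 146.0 MPa
Effective stress σ' = σ_v − P_p = 349.9 − 146.0 = 203.86 MPa = 29567 psi

29600 psi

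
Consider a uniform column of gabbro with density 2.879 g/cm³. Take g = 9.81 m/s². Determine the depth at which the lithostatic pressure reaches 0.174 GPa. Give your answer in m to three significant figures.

6160 m

h = P/(ρg) = 0.174 GPa / (2879 kg/m³ × 9.81 m/s²) = 1.740×10^8 Pa / 28243 Pa/m = 6160.8 m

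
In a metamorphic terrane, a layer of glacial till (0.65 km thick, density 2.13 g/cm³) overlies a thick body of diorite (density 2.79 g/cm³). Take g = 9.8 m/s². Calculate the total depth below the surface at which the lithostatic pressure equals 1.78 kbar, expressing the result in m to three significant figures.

Pressure at base of upper layers: 2130×9.8×650 = 1.357×10^7 Pa = 0.1357 kbar
Remaining pressure to be supplied by diorite: 1.780×10^8 − 1.357×10^7 = 1.644×10^8 Pa
Additional depth in diorite = 1.644×10^8 Pa / (2790 kg/m³ × 9.8 m/s²) = 6013.9 m
Total depth = 650 m + 6013.9 m = 6663.9 m

6660 m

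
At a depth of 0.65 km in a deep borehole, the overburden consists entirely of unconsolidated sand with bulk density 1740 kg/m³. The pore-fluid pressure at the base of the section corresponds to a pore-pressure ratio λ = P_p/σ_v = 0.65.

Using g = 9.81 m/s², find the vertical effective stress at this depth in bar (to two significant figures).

Overburden (lithostatic) stress σ_v:
unconsolidated sand: 1740 kg/m³ × 9.81 m/s² × 650 m = 1.110×10^7 Pa = 11.10 MPa
Pore pressure P_p = λ·σ_v = 0.65 × 11.10 MPa = 7.212 MPa
Effective stress σ' = σ_v − P_p = 11.10 − 7.212 = 3.8833 MPa = 38.833 bar

39 bar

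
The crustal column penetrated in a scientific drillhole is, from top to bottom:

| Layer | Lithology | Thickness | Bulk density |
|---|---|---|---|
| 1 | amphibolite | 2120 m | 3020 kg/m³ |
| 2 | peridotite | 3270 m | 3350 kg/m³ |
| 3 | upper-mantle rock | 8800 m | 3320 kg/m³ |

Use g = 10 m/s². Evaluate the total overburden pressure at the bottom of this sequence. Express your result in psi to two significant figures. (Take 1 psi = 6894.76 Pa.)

amphibolite: 3020 kg/m³ × 10 m/s² × 2120 m = 6.402×10^7 Pa = 9286 psi
peridotite: 3350 kg/m³ × 10 m/s² × 3270 m = 1.095×10^8 Pa = 15888 psi
upper-mantle rock: 3320 kg/m³ × 10 m/s² × 8800 m = 2.922×10^8 Pa = 42374 psi
Total = 9286 + 15888 + 42374 = 67548 psi

68000 psi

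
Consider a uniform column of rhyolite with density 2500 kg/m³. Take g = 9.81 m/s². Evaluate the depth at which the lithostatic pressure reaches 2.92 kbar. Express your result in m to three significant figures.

h = P/(ρg) = 2.92 kbar / (2500 kg/m³ × 9.81 m/s²) = 2.920×10^8 Pa / 24525 Pa/m = 11906 m

11900 m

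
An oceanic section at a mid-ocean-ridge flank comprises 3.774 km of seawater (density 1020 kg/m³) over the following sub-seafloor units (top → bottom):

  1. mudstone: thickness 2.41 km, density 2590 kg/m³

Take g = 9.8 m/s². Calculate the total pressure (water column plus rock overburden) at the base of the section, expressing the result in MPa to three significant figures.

98.9 MPa

seawater: 1020 kg/m³ × 9.8 m/s² × 3774 m = 3.772×10^7 Pa = 37.72 MPa
mudstone: 2590 kg/m³ × 9.8 m/s² × 2410 m = 6.117×10^7 Pa = 61.17 MPa
Total = 37.72 + 61.17 = 98.896 MPa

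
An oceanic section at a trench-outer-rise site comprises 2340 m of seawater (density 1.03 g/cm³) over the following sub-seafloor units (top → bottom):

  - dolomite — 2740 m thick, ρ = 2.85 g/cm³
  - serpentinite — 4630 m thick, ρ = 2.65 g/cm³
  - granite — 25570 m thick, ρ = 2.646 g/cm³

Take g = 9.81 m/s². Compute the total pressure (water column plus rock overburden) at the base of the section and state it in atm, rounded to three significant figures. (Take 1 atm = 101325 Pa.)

seawater: 1030 kg/m³ × 9.81 m/s² × 2340 m = 2.364×10^7 Pa = 233.3 atm
dolomite: 2850 kg/m³ × 9.81 m/s² × 2740 m = 7.661×10^7 Pa = 756.0 atm
serpentinite: 2650 kg/m³ × 9.81 m/s² × 4630 m = 1.204×10^8 Pa = 1188 atm
granite: 2646 kg/m³ × 9.81 m/s² × 25570 m = 6.637×10^8 Pa = 6550 atm
Total = 233.3 + 756.0 + 1188 + 6550 = 8727.8 atm

8730 atm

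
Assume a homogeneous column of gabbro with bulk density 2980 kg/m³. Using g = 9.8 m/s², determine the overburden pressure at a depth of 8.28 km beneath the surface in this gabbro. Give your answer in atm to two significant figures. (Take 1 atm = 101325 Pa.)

2400 atm

gabbro: 2980 kg/m³ × 9.8 m/s² × 8280 m = 2.418×10^8 Pa = 2386 atm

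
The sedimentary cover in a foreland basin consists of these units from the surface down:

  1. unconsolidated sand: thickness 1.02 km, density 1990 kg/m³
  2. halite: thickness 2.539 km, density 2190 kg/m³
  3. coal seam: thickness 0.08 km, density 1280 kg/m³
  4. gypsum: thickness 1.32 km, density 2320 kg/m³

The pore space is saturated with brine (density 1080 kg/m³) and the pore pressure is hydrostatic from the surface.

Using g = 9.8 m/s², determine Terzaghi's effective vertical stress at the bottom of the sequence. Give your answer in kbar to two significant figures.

Overburden (lithostatic) stress σ_v:
unconsolidated sand: 1990 kg/m³ × 9.8 m/s² × 1020 m = 1.989×10^7 Pa = 19.89 MPa
halite: 2190 kg/m³ × 9.8 m/s² × 2539 m = 5.449×10^7 Pa = 54.49 MPa
coal seam: 1280 kg/m³ × 9.8 m/s² × 80 m = 1.004×10^6 Pa = 1.004 MPa
gypsum: 2320 kg/m³ × 9.8 m/s² × 1320 m = 3.001×10^7 Pa = 30.01 MPa
Total = 19.89 + 54.49 + 1.004 + 30.01 = 105.40 MPa
Pore pressure P_p = 1080 kg/m³ × 9.8 m/s² × 4959 m = 5.249×10^7 Pa = 52.49 MPa
Effective stress σ' = σ_v − P_p = 105.4 − 52.49 = 52.913 MPa = 0.52913 kbar

0.53 kbar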